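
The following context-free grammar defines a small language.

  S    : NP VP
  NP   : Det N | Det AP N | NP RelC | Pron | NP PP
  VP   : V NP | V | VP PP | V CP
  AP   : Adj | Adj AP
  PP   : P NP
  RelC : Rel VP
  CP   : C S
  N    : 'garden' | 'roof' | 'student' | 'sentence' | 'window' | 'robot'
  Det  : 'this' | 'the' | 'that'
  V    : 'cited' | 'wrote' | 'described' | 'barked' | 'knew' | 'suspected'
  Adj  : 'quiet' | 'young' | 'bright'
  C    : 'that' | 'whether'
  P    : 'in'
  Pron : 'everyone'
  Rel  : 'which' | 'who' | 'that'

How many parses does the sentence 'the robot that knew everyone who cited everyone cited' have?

The two bracketings:
[S [NP [NP [Det the] [N robot]] [RelC [Rel that] [VP [V knew] [NP [NP [Pron everyone]] [RelC [Rel who] [VP [V cited] [NP [Pron everyone]]]]]]]] [VP [V cited]]]
[S [NP [NP [NP [Det the] [N robot]] [RelC [Rel that] [VP [V knew] [NP [Pron everyone]]]]] [RelC [Rel who] [VP [V cited] [NP [Pron everyone]]]]] [VP [V cited]]]
The trees differ in how a recursive rule is bracketed over the same span.

2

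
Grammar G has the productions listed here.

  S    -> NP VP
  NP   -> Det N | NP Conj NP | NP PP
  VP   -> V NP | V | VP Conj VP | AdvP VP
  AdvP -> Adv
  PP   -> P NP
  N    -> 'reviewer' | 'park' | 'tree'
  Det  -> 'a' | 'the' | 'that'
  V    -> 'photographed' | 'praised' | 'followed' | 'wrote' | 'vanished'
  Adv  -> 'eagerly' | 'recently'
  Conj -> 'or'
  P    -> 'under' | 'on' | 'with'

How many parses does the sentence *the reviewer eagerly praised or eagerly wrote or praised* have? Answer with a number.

Two of the 7 distinct bracketings:
[S [NP [Det the] [N reviewer]] [VP [VP [AdvP [Adv eagerly]] [VP [V praised]]] [Conj or] [VP [VP [AdvP [Adv eagerly]] [VP [V wrote]]] [Conj or] [VP [V praised]]]]]
[S [NP [Det the] [N reviewer]] [VP [VP [AdvP [Adv eagerly]] [VP [V praised]]] [Conj or] [VP [AdvP [Adv eagerly]] [VP [VP [V wrote]] [Conj or] [VP [V praised]]]]]]
The trees differ in how a recursive rule is bracketed over the same span.

7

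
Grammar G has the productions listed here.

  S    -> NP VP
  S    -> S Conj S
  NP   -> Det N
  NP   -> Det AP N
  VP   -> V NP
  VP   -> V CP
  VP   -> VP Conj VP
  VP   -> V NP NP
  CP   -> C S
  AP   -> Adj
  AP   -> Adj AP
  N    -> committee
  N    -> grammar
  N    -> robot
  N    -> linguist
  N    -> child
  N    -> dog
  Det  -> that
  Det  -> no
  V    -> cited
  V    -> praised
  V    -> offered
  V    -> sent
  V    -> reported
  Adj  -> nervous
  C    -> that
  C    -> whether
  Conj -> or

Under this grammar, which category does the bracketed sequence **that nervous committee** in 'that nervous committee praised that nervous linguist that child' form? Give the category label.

NP

S
  NP
    Det: that
    AP
      Adj: nervous
    N: committee
  VP
    V: praised
    NP
      Det: that
      AP
        Adj: nervous
      N: linguist
    NP
      Det: that
      N: child
The span 'that nervous committee' is the NP node built by NP → Det AP N.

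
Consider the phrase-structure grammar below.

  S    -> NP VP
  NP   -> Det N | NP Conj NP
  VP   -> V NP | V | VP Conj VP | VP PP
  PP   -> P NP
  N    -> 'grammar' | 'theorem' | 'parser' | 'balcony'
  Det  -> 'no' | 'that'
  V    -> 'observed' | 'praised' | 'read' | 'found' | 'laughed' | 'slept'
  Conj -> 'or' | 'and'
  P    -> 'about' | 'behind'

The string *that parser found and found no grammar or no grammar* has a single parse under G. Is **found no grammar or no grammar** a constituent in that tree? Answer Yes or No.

[S [NP [Det that] [N parser]] [VP [VP [V found]] [Conj and] [VP [V found] [NP [NP [Det no] [N grammar]] [Conj or] [NP [Det no] [N grammar]]]]]]
The words 'found no grammar or no grammar' are exhaustively dominated by a single VP node (built by VP → V NP), so they form a constituent.

Yes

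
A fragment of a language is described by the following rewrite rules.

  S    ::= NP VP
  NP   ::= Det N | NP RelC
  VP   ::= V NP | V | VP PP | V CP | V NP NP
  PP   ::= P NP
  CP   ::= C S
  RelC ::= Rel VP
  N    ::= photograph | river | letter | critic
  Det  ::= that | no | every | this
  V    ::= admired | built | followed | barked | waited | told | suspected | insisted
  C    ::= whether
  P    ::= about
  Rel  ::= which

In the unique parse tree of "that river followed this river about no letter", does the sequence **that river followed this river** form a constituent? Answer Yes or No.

[S [NP [Det that] [N river]] [VP [VP [V followed] [NP [Det this] [N river]]] [PP [P about] [NP [Det no] [N letter]]]]]
The smallest constituent containing 'that river followed this river' is the S spanning 'that river followed this river about no letter'; no single node in the tree dominates exactly the given words.

No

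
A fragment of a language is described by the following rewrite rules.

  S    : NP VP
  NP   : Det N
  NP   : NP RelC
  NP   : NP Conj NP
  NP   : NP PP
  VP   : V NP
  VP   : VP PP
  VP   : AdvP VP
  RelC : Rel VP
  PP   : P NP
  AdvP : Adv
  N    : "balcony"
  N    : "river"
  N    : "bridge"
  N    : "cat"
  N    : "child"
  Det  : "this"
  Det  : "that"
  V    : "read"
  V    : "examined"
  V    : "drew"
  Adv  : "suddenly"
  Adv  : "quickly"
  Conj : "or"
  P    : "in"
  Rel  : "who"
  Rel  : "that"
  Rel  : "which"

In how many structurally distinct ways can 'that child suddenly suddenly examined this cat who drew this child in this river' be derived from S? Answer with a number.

6

Two of the 6 distinct bracketings:
[S [NP [Det that] [N child]] [VP [VP [AdvP [Adv suddenly]] [VP [AdvP [Adv suddenly]] [VP [V examined] [NP [NP [Det this] [N cat]] [RelC [Rel who] [VP [V drew] [NP [Det this] [N child]]]]]]]] [PP [P in] [NP [Det this] [N river]]]]]
[S [NP [Det that] [N child]] [VP [AdvP [Adv suddenly]] [VP [VP [AdvP [Adv suddenly]] [VP [V examined] [NP [NP [Det this] [N cat]] [RelC [Rel who] [VP [V drew] [NP [Det this] [N child]]]]]]] [PP [P in] [NP [Det this] [N river]]]]]]
The trees differ in how a recursive rule is bracketed over the same span.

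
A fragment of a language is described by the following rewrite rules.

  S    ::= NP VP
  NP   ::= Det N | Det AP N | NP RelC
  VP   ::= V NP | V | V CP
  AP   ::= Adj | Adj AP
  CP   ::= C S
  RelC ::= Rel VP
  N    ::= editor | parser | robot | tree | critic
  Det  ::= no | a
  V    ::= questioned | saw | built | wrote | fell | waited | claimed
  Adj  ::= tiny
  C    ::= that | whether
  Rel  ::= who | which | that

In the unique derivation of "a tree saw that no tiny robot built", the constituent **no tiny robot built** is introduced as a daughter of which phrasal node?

S
  NP
    Det: a
    N: tree
  VP
    V: saw
    CP
      C: that
      S
        NP
          Det: no
          AP
            Adj: tiny
          N: robot
        VP
          V: built
The span 'no tiny robot built' is the S node built by S → NP VP.
Its mother is the CP built by CP → C S.

CP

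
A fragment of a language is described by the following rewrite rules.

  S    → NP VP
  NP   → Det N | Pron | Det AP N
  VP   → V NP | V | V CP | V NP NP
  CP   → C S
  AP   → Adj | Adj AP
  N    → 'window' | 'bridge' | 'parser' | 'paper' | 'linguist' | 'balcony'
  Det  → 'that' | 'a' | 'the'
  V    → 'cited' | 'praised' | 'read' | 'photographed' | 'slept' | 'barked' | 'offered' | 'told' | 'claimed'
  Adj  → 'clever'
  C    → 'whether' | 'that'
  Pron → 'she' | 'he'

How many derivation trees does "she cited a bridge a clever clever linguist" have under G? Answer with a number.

[S [NP [Pron she]] [VP [V cited] [NP [Det a] [N bridge]] [NP [Det a] [AP [Adj clever] [AP [Adj clever]]] [N linguist]]]]
No rule offers an alternative attachment or grouping for any span, so this is the only derivation.

1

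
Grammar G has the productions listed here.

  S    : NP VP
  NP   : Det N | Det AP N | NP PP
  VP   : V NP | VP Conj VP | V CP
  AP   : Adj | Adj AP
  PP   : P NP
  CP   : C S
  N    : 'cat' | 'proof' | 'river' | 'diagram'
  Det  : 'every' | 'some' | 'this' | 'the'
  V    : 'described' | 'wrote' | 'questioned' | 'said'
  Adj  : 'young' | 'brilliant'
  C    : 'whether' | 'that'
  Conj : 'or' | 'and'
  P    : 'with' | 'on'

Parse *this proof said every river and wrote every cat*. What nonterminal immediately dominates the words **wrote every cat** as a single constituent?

[S [NP [Det this] [N proof]] [VP [VP [V said] [NP [Det every] [N river]]] [Conj and] [VP [V wrote] [NP [Det every] [N cat]]]]]
The span 'wrote every cat' is the VP node built by VP → V NP.

VP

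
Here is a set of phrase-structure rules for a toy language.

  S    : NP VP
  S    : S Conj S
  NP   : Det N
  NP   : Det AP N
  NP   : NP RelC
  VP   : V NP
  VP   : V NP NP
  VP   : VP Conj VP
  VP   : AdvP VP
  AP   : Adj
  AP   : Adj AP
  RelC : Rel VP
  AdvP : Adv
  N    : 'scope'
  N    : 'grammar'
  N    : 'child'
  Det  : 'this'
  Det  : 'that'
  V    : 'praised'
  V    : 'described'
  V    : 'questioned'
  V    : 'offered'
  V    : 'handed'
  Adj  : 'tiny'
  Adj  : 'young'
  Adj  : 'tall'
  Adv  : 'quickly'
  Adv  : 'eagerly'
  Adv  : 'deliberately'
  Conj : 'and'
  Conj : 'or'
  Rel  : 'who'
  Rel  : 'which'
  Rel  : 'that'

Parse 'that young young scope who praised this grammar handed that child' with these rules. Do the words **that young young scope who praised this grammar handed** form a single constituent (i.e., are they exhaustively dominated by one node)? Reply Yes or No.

[S [NP [NP [Det that] [AP [Adj young] [AP [Adj young]]] [N scope]] [RelC [Rel who] [VP [V praised] [NP [Det this] [N grammar]]]]] [VP [V handed] [NP [Det that] [N child]]]]
The smallest constituent containing 'that young young scope who praised this grammar handed' is the S spanning 'that young young scope who praised this grammar handed that child'; no single node in the tree dominates exactly the given words.

No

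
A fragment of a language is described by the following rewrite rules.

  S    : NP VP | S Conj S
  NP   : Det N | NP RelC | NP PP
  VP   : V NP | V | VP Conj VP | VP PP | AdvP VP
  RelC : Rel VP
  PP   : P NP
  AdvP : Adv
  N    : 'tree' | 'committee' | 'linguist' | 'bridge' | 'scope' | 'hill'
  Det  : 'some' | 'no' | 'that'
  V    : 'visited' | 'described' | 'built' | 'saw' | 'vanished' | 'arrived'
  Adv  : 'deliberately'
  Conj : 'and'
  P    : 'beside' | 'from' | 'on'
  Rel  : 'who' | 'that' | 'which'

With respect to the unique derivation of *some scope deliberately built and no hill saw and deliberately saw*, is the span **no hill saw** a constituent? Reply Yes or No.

No

[S [S [NP [Det some] [N scope]] [VP [AdvP [Adv deliberately]] [VP [V built]]]] [Conj and] [S [NP [Det no] [N hill]] [VP [VP [V saw]] [Conj and] [VP [AdvP [Adv deliberately]] [VP [V saw]]]]]]
The smallest constituent containing 'no hill saw' is the S spanning 'no hill saw and deliberately saw'; no single node in the tree dominates exactly the given words.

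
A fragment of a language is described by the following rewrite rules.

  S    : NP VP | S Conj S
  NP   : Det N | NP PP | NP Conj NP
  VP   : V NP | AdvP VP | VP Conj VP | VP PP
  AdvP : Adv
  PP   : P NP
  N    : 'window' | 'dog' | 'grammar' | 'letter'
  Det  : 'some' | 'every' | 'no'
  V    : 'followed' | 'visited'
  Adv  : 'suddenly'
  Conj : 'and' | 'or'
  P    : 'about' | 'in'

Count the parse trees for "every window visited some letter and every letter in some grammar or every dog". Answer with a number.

6

Two of the 6 distinct bracketings:
[S [NP [Det every] [N window]] [VP [V visited] [NP [NP [NP [Det some] [N letter]] [Conj and] [NP [Det every] [N letter]]] [PP [P in] [NP [NP [Det some] [N grammar]] [Conj or] [NP [Det every] [N dog]]]]]]]
[S [NP [Det every] [N window]] [VP [V visited] [NP [NP [Det some] [N letter]] [Conj and] [NP [NP [Det every] [N letter]] [PP [P in] [NP [NP [Det some] [N grammar]] [Conj or] [NP [Det every] [N dog]]]]]]]]
The trees differ in how a recursive rule is bracketed over the same span.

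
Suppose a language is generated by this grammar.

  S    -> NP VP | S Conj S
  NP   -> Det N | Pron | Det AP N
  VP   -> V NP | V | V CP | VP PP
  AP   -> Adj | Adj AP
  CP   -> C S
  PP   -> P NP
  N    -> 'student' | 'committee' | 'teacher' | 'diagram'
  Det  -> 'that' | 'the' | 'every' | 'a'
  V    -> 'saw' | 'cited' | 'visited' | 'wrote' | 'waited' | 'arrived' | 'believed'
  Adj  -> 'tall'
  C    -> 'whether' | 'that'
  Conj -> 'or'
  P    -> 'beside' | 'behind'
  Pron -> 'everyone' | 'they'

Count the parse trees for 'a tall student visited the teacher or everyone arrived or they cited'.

The two bracketings:
[S [S [NP [Det a] [AP [Adj tall]] [N student]] [VP [V visited] [NP [Det the] [N teacher]]]] [Conj or] [S [S [NP [Pron everyone]] [VP [V arrived]]] [Conj or] [S [NP [Pron they]] [VP [V cited]]]]]
[S [S [S [NP [Det a] [AP [Adj tall]] [N student]] [VP [V visited] [NP [Det the] [N teacher]]]] [Conj or] [S [NP [Pron everyone]] [VP [V arrived]]]] [Conj or] [S [NP [Pron they]] [VP [V cited]]]]
The trees differ in how a recursive rule is bracketed over the same span.

2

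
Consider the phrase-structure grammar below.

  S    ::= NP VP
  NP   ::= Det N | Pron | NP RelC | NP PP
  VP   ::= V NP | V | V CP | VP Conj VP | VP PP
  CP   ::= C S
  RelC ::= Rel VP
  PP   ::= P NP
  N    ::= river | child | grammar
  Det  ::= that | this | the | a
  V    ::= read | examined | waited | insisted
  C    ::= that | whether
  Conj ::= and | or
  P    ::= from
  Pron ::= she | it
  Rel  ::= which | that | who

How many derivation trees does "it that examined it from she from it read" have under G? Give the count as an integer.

Two of the 9 distinct bracketings:
[S [NP [NP [Pron it]] [RelC [Rel that] [VP [V examined] [NP [NP [Pron it]] [PP [P from] [NP [NP [Pron she]] [PP [P from] [NP [Pron it]]]]]]]]] [VP [V read]]]
[S [NP [NP [Pron it]] [RelC [Rel that] [VP [V examined] [NP [NP [NP [Pron it]] [PP [P from] [NP [Pron she]]]] [PP [P from] [NP [Pron it]]]]]]] [VP [V read]]]
The trees differ in how a recursive rule is bracketed over the same span.

9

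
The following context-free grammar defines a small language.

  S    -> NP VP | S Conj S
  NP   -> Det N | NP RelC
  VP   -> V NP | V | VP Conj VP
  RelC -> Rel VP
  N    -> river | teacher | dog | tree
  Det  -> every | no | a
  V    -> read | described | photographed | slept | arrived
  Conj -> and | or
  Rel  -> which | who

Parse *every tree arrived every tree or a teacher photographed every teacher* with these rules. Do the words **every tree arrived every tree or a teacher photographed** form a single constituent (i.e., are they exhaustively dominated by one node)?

No

[S [S [NP [Det every] [N tree]] [VP [V arrived] [NP [Det every] [N tree]]]] [Conj or] [S [NP [Det a] [N teacher]] [VP [V photographed] [NP [Det every] [N teacher]]]]]
The smallest constituent containing 'every tree arrived every tree or a teacher photographed' is the S spanning 'every tree arrived every tree or a teacher photographed every teacher'; no single node in the tree dominates exactly the given words.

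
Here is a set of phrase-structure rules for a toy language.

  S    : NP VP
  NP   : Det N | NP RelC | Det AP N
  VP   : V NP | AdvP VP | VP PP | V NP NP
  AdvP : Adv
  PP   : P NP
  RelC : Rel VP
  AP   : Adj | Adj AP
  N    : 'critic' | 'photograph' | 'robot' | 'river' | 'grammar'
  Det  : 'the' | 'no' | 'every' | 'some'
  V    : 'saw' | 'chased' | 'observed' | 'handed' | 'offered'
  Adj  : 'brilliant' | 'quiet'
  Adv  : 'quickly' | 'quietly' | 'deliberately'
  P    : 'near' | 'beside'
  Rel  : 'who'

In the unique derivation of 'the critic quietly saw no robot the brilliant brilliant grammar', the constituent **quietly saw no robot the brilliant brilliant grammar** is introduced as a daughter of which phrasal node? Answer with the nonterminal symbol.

[S [NP [Det the] [N critic]] [VP [AdvP [Adv quietly]] [VP [V saw] [NP [Det no] [N robot]] [NP [Det the] [AP [Adj brilliant] [AP [Adj brilliant]]] [N grammar]]]]]
The span 'quietly saw no robot the brilliant brilliant grammar' is the VP node built by VP → AdvP VP.
Its mother is the S built by S → NP VP.

S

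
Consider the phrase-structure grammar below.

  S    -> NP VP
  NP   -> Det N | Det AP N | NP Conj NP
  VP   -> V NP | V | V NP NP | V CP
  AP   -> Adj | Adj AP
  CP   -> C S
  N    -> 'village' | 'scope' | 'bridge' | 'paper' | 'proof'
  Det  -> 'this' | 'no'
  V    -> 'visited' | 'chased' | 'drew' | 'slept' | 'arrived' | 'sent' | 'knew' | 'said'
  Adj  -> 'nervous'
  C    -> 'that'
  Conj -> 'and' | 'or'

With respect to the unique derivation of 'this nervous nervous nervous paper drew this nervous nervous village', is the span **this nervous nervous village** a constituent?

Yes

[S [NP [Det this] [AP [Adj nervous] [AP [Adj nervous] [AP [Adj nervous]]]] [N paper]] [VP [V drew] [NP [Det this] [AP [Adj nervous] [AP [Adj nervous]]] [N village]]]]
The words 'this nervous nervous village' are exhaustively dominated by a single NP node (built by NP → Det AP N), so they form a constituent.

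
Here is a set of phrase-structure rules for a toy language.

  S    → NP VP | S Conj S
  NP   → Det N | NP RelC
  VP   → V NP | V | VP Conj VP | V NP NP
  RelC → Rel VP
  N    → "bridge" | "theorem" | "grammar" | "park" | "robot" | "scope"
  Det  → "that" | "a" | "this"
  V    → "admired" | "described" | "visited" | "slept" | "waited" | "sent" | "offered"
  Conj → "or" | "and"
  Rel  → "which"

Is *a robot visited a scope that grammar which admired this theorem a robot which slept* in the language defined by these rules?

Grammatical

[S [NP [Det a] [N robot]] [VP [V visited] [NP [Det a] [N scope]] [NP [NP [Det that] [N grammar]] [RelC [Rel which] [VP [V admired] [NP [Det this] [N theorem]] [NP [NP [Det a] [N robot]] [RelC [Rel which] [VP [V slept]]]]]]]]]
Every word is introduced by a lexical rule and the phrasal rules combine the resulting categories into a single S.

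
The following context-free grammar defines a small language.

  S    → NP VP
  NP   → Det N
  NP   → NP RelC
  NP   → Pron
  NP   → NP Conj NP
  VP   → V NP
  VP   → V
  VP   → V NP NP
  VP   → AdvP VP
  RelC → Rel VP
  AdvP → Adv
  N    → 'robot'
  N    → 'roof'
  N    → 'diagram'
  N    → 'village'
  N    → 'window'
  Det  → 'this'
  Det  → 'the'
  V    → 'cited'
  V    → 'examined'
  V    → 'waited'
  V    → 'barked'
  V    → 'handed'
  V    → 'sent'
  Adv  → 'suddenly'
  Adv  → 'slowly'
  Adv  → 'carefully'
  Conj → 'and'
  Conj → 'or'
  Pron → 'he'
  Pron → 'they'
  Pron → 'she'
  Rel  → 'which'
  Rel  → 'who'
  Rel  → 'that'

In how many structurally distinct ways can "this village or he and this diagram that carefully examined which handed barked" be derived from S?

Two of the 9 distinct bracketings:
[S [NP [NP [NP [NP [Det this] [N village]] [Conj or] [NP [NP [Pron he]] [Conj and] [NP [Det this] [N diagram]]]] [RelC [Rel that] [VP [AdvP [Adv carefully]] [VP [V examined]]]]] [RelC [Rel which] [VP [V handed]]]] [VP [V barked]]]
[S [NP [NP [NP [NP [NP [Det this] [N village]] [Conj or] [NP [Pron he]]] [Conj and] [NP [Det this] [N diagram]]] [RelC [Rel that] [VP [AdvP [Adv carefully]] [VP [V examined]]]]] [RelC [Rel which] [VP [V handed]]]] [VP [V barked]]]
The trees differ in how a recursive rule is bracketed over the same span.

9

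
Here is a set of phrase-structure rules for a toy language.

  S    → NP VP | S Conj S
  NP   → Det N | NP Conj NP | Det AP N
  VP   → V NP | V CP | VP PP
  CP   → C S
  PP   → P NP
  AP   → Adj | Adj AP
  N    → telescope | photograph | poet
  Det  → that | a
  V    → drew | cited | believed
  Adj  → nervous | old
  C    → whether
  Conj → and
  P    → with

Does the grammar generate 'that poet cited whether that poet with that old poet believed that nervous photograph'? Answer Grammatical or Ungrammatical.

Ungrammatical

For S → NP VP, the only prefix that parses as NP is 'that poet', but the remainder 'cited whether that poet with that old poet believed that nervous photograph' is not a VP under these rules. The alternative S rule S → S Conj S likewise has no satisfying split.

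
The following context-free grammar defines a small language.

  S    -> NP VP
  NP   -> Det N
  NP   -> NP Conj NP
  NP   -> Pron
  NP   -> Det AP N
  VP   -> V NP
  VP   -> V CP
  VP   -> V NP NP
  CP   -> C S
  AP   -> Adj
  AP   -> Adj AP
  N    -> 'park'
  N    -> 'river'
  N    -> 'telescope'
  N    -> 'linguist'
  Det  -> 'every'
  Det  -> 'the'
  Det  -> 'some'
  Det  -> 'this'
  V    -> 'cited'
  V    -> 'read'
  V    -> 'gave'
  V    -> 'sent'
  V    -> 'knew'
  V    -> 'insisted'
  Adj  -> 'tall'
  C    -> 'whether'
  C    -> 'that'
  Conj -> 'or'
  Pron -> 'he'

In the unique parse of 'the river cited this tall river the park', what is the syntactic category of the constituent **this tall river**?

NP

[S [NP [Det the] [N river]] [VP [V cited] [NP [Det this] [AP [Adj tall]] [N river]] [NP [Det the] [N park]]]]
The span 'this tall river' is the NP node built by NP → Det AP N.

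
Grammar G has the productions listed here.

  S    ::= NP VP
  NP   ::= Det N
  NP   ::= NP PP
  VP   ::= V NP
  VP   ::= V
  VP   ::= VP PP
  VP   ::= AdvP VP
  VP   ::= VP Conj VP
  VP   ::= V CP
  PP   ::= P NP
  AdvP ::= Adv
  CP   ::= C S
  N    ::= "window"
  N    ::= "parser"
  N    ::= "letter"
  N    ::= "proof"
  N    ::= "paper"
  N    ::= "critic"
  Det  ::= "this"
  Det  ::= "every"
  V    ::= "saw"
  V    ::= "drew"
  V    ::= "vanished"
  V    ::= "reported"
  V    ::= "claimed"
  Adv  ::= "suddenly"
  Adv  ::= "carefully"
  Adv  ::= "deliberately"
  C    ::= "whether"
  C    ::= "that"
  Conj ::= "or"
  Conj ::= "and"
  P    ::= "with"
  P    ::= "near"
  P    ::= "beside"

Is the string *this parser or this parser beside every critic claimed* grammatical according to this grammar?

A Conj word can never sit immediately before a Det word in any string this grammar generates, so the substring 'or this' rules out a derivation.

Ungrammatical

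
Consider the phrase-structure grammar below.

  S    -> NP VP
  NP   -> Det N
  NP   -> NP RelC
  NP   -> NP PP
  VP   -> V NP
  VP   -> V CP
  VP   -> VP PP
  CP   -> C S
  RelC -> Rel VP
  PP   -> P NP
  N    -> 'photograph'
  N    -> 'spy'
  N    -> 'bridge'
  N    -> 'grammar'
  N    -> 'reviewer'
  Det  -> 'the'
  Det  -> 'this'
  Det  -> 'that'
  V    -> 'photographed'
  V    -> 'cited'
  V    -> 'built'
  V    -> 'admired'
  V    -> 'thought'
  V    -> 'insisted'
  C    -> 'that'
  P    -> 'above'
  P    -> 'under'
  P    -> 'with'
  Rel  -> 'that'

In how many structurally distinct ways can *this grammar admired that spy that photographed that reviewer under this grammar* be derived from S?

Two of the 4 distinct bracketings:
[S [NP [Det this] [N grammar]] [VP [V admired] [NP [NP [Det that] [N spy]] [RelC [Rel that] [VP [V photographed] [NP [NP [Det that] [N reviewer]] [PP [P under] [NP [Det this] [N grammar]]]]]]]]]
[S [NP [Det this] [N grammar]] [VP [V admired] [NP [NP [Det that] [N spy]] [RelC [Rel that] [VP [VP [V photographed] [NP [Det that] [N reviewer]]] [PP [P under] [NP [Det this] [N grammar]]]]]]]]
The difference turns on whether NP → NP PP is used at the relevant span, versus an alternative expansion of NP.

4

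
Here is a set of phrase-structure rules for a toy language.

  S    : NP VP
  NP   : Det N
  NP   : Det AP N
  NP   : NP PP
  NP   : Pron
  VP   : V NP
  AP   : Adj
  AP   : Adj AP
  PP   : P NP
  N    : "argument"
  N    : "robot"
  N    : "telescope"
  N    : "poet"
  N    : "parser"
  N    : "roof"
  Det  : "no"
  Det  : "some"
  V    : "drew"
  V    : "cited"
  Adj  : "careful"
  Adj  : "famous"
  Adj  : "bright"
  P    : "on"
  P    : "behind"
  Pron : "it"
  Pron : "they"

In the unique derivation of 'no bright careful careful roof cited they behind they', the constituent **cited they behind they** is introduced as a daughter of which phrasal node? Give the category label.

[S [NP [Det no] [AP [Adj bright] [AP [Adj careful] [AP [Adj careful]]]] [N roof]] [VP [V cited] [NP [NP [Pron they]] [PP [P behind] [NP [Pron they]]]]]]
The span 'cited they behind they' is the VP node built by VP → V NP.
Its mother is the S built by S → NP VP.

S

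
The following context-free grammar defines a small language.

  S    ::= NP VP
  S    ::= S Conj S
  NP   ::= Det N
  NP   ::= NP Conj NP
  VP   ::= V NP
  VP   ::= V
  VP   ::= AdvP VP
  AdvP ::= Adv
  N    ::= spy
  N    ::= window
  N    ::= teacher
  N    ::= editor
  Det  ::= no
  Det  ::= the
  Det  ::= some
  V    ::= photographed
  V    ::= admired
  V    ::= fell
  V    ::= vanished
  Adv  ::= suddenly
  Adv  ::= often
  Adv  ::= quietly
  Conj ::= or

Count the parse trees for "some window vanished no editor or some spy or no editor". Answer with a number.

2

The two bracketings:
[S [NP [Det some] [N window]] [VP [V vanished] [NP [NP [Det no] [N editor]] [Conj or] [NP [NP [Det some] [N spy]] [Conj or] [NP [Det no] [N editor]]]]]]
[S [NP [Det some] [N window]] [VP [V vanished] [NP [NP [NP [Det no] [N editor]] [Conj or] [NP [Det some] [N spy]]] [Conj or] [NP [Det no] [N editor]]]]]
The trees differ in how a recursive rule is bracketed over the same span.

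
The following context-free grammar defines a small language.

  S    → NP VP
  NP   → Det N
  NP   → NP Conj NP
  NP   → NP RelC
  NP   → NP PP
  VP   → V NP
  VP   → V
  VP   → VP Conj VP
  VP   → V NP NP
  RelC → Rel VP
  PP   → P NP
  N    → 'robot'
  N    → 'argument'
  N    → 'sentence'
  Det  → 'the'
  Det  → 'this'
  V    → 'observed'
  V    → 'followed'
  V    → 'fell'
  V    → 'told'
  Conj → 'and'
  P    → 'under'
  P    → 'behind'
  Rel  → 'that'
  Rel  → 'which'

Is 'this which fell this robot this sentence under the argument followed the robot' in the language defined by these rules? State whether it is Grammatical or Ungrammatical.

A Det word can never sit immediately before a Rel word in any string this grammar generates, so the substring 'this which' rules out a derivation.

Ungrammatical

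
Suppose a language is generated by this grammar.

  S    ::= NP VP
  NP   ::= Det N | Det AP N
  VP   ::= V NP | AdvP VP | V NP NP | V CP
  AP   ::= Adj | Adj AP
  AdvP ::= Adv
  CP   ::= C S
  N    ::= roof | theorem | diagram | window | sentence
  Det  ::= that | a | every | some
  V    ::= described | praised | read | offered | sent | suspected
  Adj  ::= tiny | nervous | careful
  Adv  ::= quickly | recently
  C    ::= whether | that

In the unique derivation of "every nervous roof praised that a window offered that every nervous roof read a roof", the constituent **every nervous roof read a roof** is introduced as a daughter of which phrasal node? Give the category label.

CP

S
  NP
    Det: every
    AP
      Adj: nervous
    N: roof
  VP
    V: praised
    CP
      C: that
      S
        NP
          Det: a
          N: window
        VP
          V: offered
          CP
            C: that
            S
              NP
                Det: every
                AP
                  Adj: nervous
                N: roof
              VP
                V: read
                NP
                  Det: a
                  N: roof
The span 'every nervous roof read a roof' is the S node built by S → NP VP.
Its mother is the CP built by CP → C S.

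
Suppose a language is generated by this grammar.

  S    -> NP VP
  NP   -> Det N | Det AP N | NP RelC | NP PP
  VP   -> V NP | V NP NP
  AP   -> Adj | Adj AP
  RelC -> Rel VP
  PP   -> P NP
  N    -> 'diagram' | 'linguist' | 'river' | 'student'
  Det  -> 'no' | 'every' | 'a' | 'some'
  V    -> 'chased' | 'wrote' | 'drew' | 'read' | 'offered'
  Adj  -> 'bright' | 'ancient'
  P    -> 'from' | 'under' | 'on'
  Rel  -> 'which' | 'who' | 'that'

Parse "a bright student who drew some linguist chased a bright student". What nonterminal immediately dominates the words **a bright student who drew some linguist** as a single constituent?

[S [NP [NP [Det a] [AP [Adj bright]] [N student]] [RelC [Rel who] [VP [V drew] [NP [Det some] [N linguist]]]]] [VP [V chased] [NP [Det a] [AP [Adj bright]] [N student]]]]
The span 'a bright student who drew some linguist' is the NP node built by NP → NP RelC.

NP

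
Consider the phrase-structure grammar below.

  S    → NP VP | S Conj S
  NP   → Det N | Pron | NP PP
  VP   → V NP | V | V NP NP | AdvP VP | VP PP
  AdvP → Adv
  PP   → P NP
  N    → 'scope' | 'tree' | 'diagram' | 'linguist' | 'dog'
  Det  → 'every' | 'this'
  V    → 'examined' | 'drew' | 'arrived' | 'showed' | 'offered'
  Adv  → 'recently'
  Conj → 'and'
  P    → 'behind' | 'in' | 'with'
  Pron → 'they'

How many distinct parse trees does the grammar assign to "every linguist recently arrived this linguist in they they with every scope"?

Two of the 3 distinct bracketings:
[S [NP [Det every] [N linguist]] [VP [AdvP [Adv recently]] [VP [V arrived] [NP [NP [Det this] [N linguist]] [PP [P in] [NP [Pron they]]]] [NP [NP [Pron they]] [PP [P with] [NP [Det every] [N scope]]]]]]]
[S [NP [Det every] [N linguist]] [VP [AdvP [Adv recently]] [VP [VP [V arrived] [NP [NP [Det this] [N linguist]] [PP [P in] [NP [Pron they]]]] [NP [Pron they]]] [PP [P with] [NP [Det every] [N scope]]]]]]
The difference turns on whether VP → VP PP is used at the relevant span, versus an alternative expansion of VP.

3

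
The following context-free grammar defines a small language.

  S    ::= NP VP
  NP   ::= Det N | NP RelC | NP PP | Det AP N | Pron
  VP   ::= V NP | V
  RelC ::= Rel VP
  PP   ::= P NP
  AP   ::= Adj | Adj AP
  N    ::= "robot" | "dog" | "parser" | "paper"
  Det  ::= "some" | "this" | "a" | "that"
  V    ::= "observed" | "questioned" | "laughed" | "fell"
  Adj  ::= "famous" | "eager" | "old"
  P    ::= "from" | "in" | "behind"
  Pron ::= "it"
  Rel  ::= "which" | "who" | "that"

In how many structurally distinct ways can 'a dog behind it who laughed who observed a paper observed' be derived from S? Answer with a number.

3

Two of the 3 distinct bracketings:
[S [NP [NP [NP [NP [Det a] [N dog]] [PP [P behind] [NP [Pron it]]]] [RelC [Rel who] [VP [V laughed]]]] [RelC [Rel who] [VP [V observed] [NP [Det a] [N paper]]]]] [VP [V observed]]]
[S [NP [NP [NP [Det a] [N dog]] [PP [P behind] [NP [NP [Pron it]] [RelC [Rel who] [VP [V laughed]]]]]] [RelC [Rel who] [VP [V observed] [NP [Det a] [N paper]]]]] [VP [V observed]]]
The trees differ in how a recursive rule is bracketed over the same span.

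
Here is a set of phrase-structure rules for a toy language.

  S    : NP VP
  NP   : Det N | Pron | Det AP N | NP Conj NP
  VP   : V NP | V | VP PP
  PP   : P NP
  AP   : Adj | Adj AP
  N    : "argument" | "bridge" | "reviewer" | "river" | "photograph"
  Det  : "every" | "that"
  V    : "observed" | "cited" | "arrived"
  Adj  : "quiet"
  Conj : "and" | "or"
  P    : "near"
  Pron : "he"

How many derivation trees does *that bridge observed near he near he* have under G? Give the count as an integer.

[S [NP [Det that] [N bridge]] [VP [VP [VP [V observed]] [PP [P near] [NP [Pron he]]]] [PP [P near] [NP [Pron he]]]]]
No rule offers an alternative attachment or grouping for any span, so this is the only derivation.

1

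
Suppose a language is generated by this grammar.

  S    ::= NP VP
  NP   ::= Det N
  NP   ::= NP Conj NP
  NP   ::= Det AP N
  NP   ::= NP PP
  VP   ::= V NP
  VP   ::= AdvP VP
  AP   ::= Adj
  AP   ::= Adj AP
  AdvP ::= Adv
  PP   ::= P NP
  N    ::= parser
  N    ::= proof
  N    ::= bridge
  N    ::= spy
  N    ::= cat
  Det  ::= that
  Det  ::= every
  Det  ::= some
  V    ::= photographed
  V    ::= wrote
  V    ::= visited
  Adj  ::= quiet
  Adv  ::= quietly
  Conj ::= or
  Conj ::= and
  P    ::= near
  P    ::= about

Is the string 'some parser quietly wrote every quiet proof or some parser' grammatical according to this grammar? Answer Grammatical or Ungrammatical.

[S [NP [Det some] [N parser]] [VP [AdvP [Adv quietly]] [VP [V wrote] [NP [NP [Det every] [AP [Adj quiet]] [N proof]] [Conj or] [NP [Det some] [N parser]]]]]]
The bracketing above is licensed at every node by one of the given productions, with S at the root.

Grammatical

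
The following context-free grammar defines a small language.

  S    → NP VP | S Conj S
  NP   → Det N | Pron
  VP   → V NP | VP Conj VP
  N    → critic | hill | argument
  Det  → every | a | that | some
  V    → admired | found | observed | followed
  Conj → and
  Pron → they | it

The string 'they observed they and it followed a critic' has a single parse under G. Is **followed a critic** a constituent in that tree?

Yes

[S [S [NP [Pron they]] [VP [V observed] [NP [Pron they]]]] [Conj and] [S [NP [Pron it]] [VP [V followed] [NP [Det a] [N critic]]]]]
The words 'followed a critic' are exhaustively dominated by a single VP node (built by VP → V NP), so they form a constituent.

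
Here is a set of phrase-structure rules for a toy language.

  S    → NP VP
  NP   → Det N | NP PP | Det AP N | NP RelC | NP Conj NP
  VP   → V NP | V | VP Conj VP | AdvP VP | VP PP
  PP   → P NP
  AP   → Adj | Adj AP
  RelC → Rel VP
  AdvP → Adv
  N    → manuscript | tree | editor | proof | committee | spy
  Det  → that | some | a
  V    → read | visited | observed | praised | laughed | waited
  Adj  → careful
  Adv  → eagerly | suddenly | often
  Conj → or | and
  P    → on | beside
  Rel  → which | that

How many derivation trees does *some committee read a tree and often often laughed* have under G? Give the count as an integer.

1

[S [NP [Det some] [N committee]] [VP [VP [V read] [NP [Det a] [N tree]]] [Conj and] [VP [AdvP [Adv often]] [VP [AdvP [Adv often]] [VP [V laughed]]]]]]
No rule offers an alternative attachment or grouping for any span, so this is the only derivation.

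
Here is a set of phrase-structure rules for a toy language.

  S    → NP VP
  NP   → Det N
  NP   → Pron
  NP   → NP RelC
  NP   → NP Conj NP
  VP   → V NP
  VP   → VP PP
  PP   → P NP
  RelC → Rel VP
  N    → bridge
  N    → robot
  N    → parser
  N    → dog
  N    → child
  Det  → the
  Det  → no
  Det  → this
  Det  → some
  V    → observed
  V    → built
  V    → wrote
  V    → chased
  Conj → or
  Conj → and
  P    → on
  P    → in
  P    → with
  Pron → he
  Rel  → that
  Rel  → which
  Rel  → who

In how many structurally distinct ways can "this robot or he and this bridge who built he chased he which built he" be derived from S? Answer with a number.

5

Two of the 5 distinct bracketings:
[S [NP [NP [NP [Det this] [N robot]] [Conj or] [NP [NP [Pron he]] [Conj and] [NP [Det this] [N bridge]]]] [RelC [Rel who] [VP [V built] [NP [Pron he]]]]] [VP [V chased] [NP [NP [Pron he]] [RelC [Rel which] [VP [V built] [NP [Pron he]]]]]]]
[S [NP [NP [NP [NP [Det this] [N robot]] [Conj or] [NP [Pron he]]] [Conj and] [NP [Det this] [N bridge]]] [RelC [Rel who] [VP [V built] [NP [Pron he]]]]] [VP [V chased] [NP [NP [Pron he]] [RelC [Rel which] [VP [V built] [NP [Pron he]]]]]]]
The trees differ in how a recursive rule is bracketed over the same span.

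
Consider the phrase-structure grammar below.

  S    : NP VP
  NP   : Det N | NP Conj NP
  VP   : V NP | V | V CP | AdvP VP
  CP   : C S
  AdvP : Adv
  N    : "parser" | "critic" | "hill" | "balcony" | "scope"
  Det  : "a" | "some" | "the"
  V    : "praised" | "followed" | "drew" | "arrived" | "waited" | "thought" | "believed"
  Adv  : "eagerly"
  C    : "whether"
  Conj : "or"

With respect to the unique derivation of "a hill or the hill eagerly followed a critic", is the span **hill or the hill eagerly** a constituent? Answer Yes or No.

[S [NP [NP [Det a] [N hill]] [Conj or] [NP [Det the] [N hill]]] [VP [AdvP [Adv eagerly]] [VP [V followed] [NP [Det a] [N critic]]]]]
The smallest constituent containing 'hill or the hill eagerly' is the S spanning 'a hill or the hill eagerly followed a critic'; no single node in the tree dominates exactly the given words.

No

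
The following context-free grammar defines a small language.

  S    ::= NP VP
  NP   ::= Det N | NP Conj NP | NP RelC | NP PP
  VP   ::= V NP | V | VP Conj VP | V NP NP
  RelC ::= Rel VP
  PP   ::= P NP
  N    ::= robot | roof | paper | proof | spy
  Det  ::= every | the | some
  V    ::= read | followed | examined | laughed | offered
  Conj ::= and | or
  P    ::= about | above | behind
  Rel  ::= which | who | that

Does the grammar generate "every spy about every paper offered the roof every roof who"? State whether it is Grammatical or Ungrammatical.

For S → NP VP, every NP-prefix leaves a non-VP remainder: after 'every spy' the remainder is not a VP; after 'every spy about every paper' the remainder is not a VP.

Ungrammatical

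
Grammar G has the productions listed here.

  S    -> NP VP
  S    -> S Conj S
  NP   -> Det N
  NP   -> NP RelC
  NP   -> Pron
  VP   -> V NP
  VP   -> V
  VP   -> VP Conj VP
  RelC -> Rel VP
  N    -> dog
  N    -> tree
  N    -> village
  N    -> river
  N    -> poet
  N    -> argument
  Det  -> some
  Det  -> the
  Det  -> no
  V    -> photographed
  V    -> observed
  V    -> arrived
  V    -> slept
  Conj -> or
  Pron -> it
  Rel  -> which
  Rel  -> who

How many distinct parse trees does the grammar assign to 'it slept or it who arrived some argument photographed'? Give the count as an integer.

[S [S [NP [Pron it]] [VP [V slept]]] [Conj or] [S [NP [NP [Pron it]] [RelC [Rel who] [VP [V arrived] [NP [Det some] [N argument]]]]] [VP [V photographed]]]]
No rule offers an alternative attachment or grouping for any span, so this is the only derivation.

1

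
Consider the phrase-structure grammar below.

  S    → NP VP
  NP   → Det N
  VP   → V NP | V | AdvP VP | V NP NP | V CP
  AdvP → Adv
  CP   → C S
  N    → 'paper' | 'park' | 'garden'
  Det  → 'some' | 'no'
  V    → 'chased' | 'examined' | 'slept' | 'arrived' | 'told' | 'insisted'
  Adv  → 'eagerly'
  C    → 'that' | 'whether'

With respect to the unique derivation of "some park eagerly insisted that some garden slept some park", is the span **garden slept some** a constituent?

[S [NP [Det some] [N park]] [VP [AdvP [Adv eagerly]] [VP [V insisted] [CP [C that] [S [NP [Det some] [N garden]] [VP [V slept] [NP [Det some] [N park]]]]]]]]
The smallest constituent containing 'garden slept some' is the S spanning 'some garden slept some park'; no single node in the tree dominates exactly the given words.

No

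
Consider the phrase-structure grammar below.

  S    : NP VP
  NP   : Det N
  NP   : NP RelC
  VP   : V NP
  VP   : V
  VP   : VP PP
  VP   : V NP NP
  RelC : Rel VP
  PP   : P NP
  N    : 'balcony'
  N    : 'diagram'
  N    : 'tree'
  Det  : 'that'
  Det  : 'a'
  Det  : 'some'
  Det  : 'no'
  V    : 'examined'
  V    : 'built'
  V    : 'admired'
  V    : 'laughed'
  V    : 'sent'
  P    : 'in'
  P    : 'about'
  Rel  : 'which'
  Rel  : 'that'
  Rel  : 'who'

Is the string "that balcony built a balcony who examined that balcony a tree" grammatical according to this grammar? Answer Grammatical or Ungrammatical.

Grammatical

S
  NP
    Det: that
    N: balcony
  VP
    V: built
    NP
      NP
        Det: a
        N: balcony
      RelC
        Rel: who
        VP
          V: examined
          NP
            Det: that
            N: balcony
          NP
            Det: a
            N: tree
Every word is introduced by a lexical rule and the phrasal rules combine the resulting categories into a single S.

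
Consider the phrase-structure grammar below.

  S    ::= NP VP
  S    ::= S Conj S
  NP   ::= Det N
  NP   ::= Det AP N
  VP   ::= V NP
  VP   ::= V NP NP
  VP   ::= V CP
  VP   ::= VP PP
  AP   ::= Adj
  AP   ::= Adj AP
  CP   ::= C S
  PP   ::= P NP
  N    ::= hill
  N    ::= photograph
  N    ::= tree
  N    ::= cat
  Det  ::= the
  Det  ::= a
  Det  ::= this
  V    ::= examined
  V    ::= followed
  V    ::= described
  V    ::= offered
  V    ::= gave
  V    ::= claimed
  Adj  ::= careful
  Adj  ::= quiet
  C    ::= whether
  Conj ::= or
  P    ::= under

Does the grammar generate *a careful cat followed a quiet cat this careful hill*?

[S [NP [Det a] [AP [Adj careful]] [N cat]] [VP [V followed] [NP [Det a] [AP [Adj quiet]] [N cat]] [NP [Det this] [AP [Adj careful]] [N hill]]]]
Every word is introduced by a lexical rule and the phrasal rules combine the resulting categories into a single S.

Grammatical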